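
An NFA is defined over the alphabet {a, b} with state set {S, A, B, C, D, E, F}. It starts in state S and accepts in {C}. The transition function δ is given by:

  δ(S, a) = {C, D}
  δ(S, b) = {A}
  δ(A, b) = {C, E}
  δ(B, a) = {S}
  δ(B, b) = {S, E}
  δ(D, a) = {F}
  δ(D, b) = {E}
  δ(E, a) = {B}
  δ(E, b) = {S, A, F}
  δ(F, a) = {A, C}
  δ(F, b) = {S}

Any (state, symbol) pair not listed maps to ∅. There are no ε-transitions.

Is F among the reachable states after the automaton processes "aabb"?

No

Start in {S}.
Read 'a': S→{C, D}; now {C, D}.
Read 'a': C→∅, D→{F}; now {F}.
Read 'b': F→{S}; now {S}.
Read 'b': S→{A}; now {A}.
State F is not in {A}.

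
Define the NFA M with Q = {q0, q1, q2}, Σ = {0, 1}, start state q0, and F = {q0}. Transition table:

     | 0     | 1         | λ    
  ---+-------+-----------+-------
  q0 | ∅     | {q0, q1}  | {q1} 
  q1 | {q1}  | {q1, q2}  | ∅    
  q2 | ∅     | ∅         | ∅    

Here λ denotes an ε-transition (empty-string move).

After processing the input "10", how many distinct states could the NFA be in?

1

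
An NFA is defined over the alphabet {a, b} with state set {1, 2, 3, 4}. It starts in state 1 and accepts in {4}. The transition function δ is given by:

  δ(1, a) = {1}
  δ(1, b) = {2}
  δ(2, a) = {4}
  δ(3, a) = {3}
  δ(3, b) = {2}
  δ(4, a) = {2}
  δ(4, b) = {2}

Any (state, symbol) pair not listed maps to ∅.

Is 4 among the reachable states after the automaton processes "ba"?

Yes

Start in {1}.
Read 'b': {1} → {2}.
Read 'a': {2} → {4}.
State 4 is in {4}.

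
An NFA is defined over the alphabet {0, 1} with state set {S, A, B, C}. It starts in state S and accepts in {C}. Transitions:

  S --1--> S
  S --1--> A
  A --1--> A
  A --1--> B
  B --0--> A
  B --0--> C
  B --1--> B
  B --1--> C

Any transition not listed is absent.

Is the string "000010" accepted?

No

Start in {S}.
Read '0': {S} → ∅.
The set is empty and remains empty for the remaining 5 symbols.
The final set ∅ contains no accepting state.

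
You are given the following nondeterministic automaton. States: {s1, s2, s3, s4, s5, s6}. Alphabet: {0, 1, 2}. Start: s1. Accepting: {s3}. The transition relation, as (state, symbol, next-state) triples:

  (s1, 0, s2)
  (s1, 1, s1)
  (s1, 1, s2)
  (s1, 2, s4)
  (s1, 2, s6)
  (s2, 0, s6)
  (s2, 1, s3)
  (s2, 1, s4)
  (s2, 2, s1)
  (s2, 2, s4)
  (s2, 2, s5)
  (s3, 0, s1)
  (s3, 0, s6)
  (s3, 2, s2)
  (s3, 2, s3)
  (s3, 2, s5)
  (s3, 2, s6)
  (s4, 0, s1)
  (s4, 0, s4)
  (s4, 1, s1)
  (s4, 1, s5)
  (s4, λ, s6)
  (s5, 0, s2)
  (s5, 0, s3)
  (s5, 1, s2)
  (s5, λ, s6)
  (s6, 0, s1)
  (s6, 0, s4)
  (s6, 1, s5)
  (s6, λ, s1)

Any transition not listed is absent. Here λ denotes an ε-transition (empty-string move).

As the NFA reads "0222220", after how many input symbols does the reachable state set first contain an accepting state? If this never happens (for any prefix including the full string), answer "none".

none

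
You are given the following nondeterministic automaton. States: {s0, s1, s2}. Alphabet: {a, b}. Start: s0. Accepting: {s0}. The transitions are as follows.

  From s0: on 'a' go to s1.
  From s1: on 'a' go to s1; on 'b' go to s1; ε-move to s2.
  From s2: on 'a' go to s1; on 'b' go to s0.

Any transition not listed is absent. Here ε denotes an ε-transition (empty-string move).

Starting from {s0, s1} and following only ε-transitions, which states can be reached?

{s0, s1, s2}

Begin with {s0, s1}.
ε-move s1 → s2; add s2.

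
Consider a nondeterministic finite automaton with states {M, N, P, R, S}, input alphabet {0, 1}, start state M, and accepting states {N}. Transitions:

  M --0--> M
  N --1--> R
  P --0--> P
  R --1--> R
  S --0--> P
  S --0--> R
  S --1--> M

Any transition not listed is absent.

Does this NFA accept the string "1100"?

Start in {M}.
Read '1': {M} → ∅.
The set is empty and remains empty for the remaining 3 symbols.
The final set ∅ contains no accepting state.

No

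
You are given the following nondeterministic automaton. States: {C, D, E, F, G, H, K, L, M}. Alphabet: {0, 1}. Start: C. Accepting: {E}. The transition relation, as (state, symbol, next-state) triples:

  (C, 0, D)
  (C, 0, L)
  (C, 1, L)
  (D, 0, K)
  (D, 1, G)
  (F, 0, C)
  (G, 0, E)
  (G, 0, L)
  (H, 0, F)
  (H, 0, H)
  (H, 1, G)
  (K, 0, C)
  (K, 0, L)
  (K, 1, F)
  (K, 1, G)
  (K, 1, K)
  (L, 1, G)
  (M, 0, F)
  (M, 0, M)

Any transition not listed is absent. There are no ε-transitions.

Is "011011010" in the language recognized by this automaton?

No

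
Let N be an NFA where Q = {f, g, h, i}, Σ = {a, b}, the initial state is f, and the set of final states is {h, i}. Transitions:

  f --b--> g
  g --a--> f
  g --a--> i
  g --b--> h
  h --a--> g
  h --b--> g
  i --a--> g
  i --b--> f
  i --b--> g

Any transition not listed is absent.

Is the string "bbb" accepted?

No

Start in {f}.
Read 'b': f→{g}; now {g}.
Read 'b': g→{h}; now {h}.
Read 'b': h→{g}; now {g}.
The final set {g} contains no accepting state.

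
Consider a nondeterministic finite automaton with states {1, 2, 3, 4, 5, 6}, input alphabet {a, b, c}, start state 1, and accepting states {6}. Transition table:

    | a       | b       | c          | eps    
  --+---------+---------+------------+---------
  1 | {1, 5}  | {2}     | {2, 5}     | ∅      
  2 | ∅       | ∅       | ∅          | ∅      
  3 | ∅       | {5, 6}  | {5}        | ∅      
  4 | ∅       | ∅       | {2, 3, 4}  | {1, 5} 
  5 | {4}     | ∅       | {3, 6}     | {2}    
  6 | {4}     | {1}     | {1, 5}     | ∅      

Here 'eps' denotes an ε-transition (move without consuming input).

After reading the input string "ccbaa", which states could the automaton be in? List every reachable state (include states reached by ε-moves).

{1, 2, 4, 5}

Start in {1}.
Read 'c': {1} → {2, 5}.
Read 'c': {2, 5} → {3, 6}.
Read 'b': {3, 6} → {1, 2, 5, 6}.
Read 'a': {1, 2, 5, 6} → {1, 2, 4, 5}.
Read 'a': {1, 2, 4, 5} → {1, 2, 4, 5}.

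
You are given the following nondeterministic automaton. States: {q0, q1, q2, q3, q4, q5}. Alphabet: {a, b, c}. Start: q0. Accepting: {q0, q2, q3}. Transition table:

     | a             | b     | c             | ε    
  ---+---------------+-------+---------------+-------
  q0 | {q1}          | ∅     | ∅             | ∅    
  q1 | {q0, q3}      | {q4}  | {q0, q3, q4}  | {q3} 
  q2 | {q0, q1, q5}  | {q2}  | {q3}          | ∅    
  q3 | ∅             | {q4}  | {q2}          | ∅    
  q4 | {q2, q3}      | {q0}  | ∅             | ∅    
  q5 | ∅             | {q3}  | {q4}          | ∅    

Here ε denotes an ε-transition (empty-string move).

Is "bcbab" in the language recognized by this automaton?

No

Start in {q0}.
Read 'b': {q0} → ∅.
The set is empty and remains empty for the remaining 4 symbols.
The final set ∅ contains no accepting state.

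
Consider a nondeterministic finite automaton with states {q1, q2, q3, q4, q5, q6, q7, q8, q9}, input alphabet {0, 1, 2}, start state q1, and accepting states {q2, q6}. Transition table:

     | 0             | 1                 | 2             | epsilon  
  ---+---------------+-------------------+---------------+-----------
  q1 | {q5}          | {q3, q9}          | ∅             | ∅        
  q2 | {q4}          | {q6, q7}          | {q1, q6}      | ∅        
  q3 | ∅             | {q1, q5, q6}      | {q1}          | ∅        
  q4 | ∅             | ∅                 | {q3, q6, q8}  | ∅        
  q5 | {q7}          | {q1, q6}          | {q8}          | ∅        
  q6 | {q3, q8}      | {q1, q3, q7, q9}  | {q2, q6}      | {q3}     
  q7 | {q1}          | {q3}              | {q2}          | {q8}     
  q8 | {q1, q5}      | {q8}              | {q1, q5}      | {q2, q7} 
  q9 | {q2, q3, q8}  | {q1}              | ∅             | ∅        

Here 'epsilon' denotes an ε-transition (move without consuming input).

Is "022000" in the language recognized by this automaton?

Start in {q1}.
Read '0': {q1} → {q5}.
Read '2': {q5} → {q2, q7, q8}.
Read '2': {q2, q7, q8} → {q1, q2, q3, q5, q6}.
Read '0': {q1, q2, q3, q5, q6} → {q2, q3, q4, q5, q7, q8}.
Read '0': {q2, q3, q4, q5, q7, q8} → {q1, q2, q4, q5, q7, q8}.
Read '0': {q1, q2, q4, q5, q7, q8} → {q1, q2, q4, q5, q7, q8}.
The final set {q1, q2, q4, q5, q7, q8} contains the accepting state q2.

Yes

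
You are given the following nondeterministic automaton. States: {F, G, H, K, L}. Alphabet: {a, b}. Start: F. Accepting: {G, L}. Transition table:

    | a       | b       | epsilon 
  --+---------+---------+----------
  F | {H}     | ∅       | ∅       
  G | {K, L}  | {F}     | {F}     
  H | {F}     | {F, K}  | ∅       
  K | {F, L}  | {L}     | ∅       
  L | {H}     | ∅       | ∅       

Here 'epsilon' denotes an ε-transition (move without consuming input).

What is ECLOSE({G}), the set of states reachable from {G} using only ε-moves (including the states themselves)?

{F, G}

Begin with {G}.
ε-move G → F; add F.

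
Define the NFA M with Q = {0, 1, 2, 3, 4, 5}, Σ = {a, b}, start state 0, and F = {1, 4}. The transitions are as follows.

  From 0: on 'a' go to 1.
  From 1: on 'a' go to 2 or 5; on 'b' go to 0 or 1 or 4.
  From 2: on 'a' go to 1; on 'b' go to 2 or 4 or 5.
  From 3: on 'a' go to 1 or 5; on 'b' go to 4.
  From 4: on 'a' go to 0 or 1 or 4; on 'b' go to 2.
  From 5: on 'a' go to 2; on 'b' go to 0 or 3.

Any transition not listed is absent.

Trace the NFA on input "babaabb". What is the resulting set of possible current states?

∅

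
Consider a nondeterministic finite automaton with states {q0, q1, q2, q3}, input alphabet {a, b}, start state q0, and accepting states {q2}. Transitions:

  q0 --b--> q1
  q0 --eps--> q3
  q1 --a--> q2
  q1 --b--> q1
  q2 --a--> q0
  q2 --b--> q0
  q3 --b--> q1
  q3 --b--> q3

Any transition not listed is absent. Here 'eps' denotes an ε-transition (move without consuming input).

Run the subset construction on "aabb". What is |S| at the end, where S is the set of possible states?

Start: ε-closure({q0}) = {q0, q3}.
Read 'a': q0→∅, q3→∅; now ∅.
The set is empty and remains empty for the remaining 3 symbols.
That set has 0 states.

0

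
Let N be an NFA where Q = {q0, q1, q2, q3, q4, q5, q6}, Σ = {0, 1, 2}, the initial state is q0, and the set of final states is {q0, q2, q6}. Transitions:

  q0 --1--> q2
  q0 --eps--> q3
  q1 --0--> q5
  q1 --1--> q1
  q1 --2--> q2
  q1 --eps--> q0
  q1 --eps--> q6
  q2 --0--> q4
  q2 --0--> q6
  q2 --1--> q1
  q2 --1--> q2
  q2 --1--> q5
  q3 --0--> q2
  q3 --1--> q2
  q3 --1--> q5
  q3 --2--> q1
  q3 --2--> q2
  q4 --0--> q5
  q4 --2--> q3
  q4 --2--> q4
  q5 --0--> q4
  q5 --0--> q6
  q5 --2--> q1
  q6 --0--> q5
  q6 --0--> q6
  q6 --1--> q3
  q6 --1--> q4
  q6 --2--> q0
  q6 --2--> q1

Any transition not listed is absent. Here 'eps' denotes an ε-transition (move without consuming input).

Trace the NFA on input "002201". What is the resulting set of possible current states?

Start: ε-closure({q0}) = {q0, q3}.
Read '0': {q0, q3} → {q2}.
Read '0': {q2} → {q4, q6}.
Read '2': {q4, q6} → {q0, q1, q3, q4, q6}.
Read '2': {q0, q1, q3, q4, q6} → {q0, q1, q2, q3, q4, q6}.
Read '0': {q0, q1, q2, q3, q4, q6} → {q2, q4, q5, q6}.
Read '1': {q2, q4, q5, q6} → {q0, q1, q2, q3, q4, q5, q6}.

{q0, q1, q2, q3, q4, q5, q6}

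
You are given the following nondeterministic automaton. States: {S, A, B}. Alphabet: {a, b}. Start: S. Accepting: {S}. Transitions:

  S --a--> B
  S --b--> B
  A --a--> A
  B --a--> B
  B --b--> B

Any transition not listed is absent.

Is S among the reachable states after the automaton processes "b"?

No

Start in {S}.
Read 'b': {S} → {B}.
State S is not in {B}.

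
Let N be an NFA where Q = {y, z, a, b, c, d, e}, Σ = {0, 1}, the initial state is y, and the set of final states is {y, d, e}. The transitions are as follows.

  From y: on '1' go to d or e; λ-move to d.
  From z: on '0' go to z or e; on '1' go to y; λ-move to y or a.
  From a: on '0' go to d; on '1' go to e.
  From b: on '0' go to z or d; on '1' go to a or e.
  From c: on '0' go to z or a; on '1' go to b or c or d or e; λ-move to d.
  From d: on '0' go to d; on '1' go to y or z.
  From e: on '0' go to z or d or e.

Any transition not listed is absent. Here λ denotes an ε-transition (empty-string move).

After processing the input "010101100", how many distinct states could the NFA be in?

5

Start: ε-closure({y}) = {y, d}.
Read '0': {y, d} → {d}.
Read '1': {d} → {y, z, a, d}.
Read '0': {y, z, a, d} → {y, z, a, d, e}.
Read '1': {y, z, a, d, e} → {y, z, a, d, e}.
Read '0': {y, z, a, d, e} → {y, z, a, d, e}.
Read '1': {y, z, a, d, e} → {y, z, a, d, e}.
Read '1': {y, z, a, d, e} → {y, z, a, d, e}.
Read '0': {y, z, a, d, e} → {y, z, a, d, e}.
Read '0': {y, z, a, d, e} → {y, z, a, d, e}.
That set has 5 states.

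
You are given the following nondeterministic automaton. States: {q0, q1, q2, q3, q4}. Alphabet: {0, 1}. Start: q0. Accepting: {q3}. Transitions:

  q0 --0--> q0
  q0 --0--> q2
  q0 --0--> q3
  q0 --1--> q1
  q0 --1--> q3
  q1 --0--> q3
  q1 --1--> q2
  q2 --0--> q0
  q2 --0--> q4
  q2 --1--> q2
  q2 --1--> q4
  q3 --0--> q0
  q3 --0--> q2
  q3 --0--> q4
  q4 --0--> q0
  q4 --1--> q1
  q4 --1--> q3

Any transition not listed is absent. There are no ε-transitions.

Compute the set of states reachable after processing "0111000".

Start in {q0}.
Read '0': {q0} → {q0, q2, q3}.
Read '1': {q0, q2, q3} → {q1, q2, q3, q4}.
Read '1': {q1, q2, q3, q4} → {q1, q2, q3, q4}.
Read '1': {q1, q2, q3, q4} → {q1, q2, q3, q4}.
Read '0': {q1, q2, q3, q4} → {q0, q2, q3, q4}.
Read '0': {q0, q2, q3, q4} → {q0, q2, q3, q4}.
Read '0': {q0, q2, q3, q4} → {q0, q2, q3, q4}.

{q0, q2, q3, q4}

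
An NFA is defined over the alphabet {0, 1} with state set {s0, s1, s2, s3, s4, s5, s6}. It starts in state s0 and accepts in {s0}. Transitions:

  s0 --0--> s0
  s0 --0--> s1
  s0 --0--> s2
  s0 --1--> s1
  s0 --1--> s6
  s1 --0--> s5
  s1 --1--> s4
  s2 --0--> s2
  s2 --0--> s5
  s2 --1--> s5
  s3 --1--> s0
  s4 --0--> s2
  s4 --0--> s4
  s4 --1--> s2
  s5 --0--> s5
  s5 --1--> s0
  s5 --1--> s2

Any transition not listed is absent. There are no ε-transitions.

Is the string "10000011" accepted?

No

Start in {s0}.
Read '1': s0→{s1, s6}; now {s1, s6}.
Read '0': s1→{s5}, s6→∅; now {s5}.
Read '0': s5→{s5}; now {s5}.
Read '0': s5→{s5}; now {s5}.
Read '0': s5→{s5}; now {s5}.
Read '0': s5→{s5}; now {s5}.
Read '1': s5→{s0, s2}; now {s0, s2}.
Read '1': s0→{s1, s6}, s2→{s5}; now {s1, s5, s6}.
The final set {s1, s5, s6} contains no accepting state.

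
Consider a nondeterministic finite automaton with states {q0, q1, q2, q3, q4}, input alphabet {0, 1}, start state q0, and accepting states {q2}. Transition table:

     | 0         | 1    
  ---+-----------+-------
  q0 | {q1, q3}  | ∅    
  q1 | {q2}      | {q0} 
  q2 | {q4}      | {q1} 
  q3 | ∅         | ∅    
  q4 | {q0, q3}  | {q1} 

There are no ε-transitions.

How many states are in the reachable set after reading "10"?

Start in {q0}.
Read '1': {q0} → ∅.
The set is empty and remains empty for the remaining 1 symbol.
That set has 0 states.

0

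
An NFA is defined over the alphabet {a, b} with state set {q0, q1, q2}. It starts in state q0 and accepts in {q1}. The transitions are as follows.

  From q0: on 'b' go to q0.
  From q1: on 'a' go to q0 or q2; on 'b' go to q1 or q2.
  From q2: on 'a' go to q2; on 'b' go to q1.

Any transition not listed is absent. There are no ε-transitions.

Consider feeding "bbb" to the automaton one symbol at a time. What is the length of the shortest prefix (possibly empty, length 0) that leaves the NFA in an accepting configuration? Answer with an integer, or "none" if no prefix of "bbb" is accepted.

none

Start in {q0}.
Read 'b': q0→{q0}; now {q0}.
Read 'b': q0→{q0}; now {q0}.
Read 'b': q0→{q0}; now {q0}.
No reachable set along the way intersects F.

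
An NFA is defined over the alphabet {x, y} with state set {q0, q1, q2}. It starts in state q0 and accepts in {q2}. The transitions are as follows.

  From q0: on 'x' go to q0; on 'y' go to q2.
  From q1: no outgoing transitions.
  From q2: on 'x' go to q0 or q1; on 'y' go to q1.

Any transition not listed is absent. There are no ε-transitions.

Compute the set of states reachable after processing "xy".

Start in {q0}.
Read 'x': q0→{q0}; now {q0}.
Read 'y': q0→{q2}; now {q2}.

{q2}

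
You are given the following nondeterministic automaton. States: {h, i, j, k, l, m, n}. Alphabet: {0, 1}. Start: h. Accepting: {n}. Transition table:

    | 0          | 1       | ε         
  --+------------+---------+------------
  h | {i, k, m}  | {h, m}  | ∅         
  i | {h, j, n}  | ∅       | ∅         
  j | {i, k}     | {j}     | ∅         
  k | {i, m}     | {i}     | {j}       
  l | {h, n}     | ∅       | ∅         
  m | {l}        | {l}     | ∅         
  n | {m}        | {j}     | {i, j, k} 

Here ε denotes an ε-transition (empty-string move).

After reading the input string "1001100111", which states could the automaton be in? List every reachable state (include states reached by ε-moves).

{h, j, l, m}

Start in {h}.
Read '1': {h} → {h, m}.
Read '0': {h, m} → {i, j, k, l, m}.
Read '0': {i, j, k, l, m} → {h, i, j, k, l, m, n}.
Read '1': {h, i, j, k, l, m, n} → {h, i, j, l, m}.
Read '1': {h, i, j, l, m} → {h, j, l, m}.
Read '0': {h, j, l, m} → {h, i, j, k, l, m, n}.
Read '0': {h, i, j, k, l, m, n} → {h, i, j, k, l, m, n}.
Read '1': {h, i, j, k, l, m, n} → {h, i, j, l, m}.
Read '1': {h, i, j, l, m} → {h, j, l, m}.
Read '1': {h, j, l, m} → {h, j, l, m}.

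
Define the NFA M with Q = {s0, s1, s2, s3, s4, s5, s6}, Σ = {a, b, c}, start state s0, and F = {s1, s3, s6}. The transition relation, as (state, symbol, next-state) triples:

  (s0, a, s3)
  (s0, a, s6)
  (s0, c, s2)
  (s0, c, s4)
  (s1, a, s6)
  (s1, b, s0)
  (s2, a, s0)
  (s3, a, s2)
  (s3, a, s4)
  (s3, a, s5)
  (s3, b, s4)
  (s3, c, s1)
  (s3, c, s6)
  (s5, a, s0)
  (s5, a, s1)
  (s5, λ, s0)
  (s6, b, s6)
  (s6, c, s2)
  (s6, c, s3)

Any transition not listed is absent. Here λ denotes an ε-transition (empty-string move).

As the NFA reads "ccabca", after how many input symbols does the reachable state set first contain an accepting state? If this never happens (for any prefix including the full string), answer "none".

Start in {s0}.
Read 'c': s0→{s2, s4}; now {s2, s4}.
Read 'c': s2→∅, s4→∅; now ∅.
The set is empty and remains empty for the remaining 4 symbols.
No reachable set along the way intersects F.

none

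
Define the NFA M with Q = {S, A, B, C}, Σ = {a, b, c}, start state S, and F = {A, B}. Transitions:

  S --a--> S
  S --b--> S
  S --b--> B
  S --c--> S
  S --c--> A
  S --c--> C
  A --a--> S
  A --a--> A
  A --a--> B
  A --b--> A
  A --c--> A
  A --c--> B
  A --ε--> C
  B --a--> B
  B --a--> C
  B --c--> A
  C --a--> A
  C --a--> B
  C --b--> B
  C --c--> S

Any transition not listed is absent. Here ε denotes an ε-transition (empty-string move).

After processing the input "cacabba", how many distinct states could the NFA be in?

4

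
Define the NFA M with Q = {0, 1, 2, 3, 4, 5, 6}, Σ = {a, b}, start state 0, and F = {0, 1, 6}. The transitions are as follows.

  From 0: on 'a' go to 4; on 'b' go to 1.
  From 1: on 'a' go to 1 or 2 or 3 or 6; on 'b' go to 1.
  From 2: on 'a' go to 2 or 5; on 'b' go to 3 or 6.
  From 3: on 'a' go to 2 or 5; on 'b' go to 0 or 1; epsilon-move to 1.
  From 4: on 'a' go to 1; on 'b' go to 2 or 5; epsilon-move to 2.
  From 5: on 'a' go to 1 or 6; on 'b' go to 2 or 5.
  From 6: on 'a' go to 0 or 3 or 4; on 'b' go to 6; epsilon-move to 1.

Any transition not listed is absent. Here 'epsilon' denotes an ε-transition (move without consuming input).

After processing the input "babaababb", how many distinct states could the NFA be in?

Start in {0}.
Read 'b': {0} → {1}.
Read 'a': {1} → {1, 2, 3, 6}.
Read 'b': {1, 2, 3, 6} → {0, 1, 3, 6}.
Read 'a': {0, 1, 3, 6} → {0, 1, 2, 3, 4, 5, 6}.
Read 'a': {0, 1, 2, 3, 4, 5, 6} → {0, 1, 2, 3, 4, 5, 6}.
Read 'b': {0, 1, 2, 3, 4, 5, 6} → {0, 1, 2, 3, 5, 6}.
Read 'a': {0, 1, 2, 3, 5, 6} → {0, 1, 2, 3, 4, 5, 6}.
Read 'b': {0, 1, 2, 3, 4, 5, 6} → {0, 1, 2, 3, 5, 6}.
Read 'b': {0, 1, 2, 3, 5, 6} → {0, 1, 2, 3, 5, 6}.
That set has 6 states.

6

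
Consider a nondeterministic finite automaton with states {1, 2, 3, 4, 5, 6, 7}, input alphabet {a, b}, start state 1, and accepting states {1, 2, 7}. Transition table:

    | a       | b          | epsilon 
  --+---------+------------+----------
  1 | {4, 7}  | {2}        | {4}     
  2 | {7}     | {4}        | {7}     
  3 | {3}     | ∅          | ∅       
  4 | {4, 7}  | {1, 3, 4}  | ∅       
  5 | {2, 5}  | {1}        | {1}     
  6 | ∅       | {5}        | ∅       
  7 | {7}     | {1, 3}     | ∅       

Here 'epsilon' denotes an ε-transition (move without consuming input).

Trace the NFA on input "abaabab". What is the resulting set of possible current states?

{1, 3, 4}

Start: ε-closure({1}) = {1, 4}.
Read 'a': {1, 4} → {4, 7}.
Read 'b': {4, 7} → {1, 3, 4}.
Read 'a': {1, 3, 4} → {3, 4, 7}.
Read 'a': {3, 4, 7} → {3, 4, 7}.
Read 'b': {3, 4, 7} → {1, 3, 4}.
Read 'a': {1, 3, 4} → {3, 4, 7}.
Read 'b': {3, 4, 7} → {1, 3, 4}.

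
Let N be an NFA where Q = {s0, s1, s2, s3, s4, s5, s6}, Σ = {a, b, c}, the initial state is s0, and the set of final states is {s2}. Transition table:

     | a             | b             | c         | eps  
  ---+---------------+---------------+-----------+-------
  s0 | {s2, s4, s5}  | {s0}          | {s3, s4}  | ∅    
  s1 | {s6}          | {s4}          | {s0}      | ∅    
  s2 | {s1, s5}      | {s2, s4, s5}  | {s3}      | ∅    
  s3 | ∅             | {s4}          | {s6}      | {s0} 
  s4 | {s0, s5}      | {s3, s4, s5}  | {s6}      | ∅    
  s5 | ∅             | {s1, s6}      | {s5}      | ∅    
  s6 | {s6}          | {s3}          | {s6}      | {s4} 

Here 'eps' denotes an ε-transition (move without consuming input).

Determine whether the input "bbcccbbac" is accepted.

Start in {s0}.
Read 'b': s0→{s0}; now {s0}.
Read 'b': s0→{s0}; now {s0}.
Read 'c': s0→{s3, s4}; union {s3, s4}; ε-closure = {s0, s3, s4}.
Read 'c': s0→{s3, s4}, s3→{s6}, s4→{s6}; union {s3, s4, s6}; ε-closure = {s0, s3, s4, s6}.
Read 'c': s0→{s3, s4}, s3→{s6}, s4→{s6}, s6→{s6}; union {s3, s4, s6}; ε-closure = {s0, s3, s4, s6}.
Read 'b': s0→{s0}, s3→{s4}, s4→{s3, s4, s5}, s6→{s3}; now {s0, s3, s4, s5}.
Read 'b': s0→{s0}, s3→{s4}, s4→{s3, s4, s5}, s5→{s1, s6}; now {s0, s1, s3, s4, s5, s6}.
Read 'a': s0→{s2, s4, s5}, s1→{s6}, s3→∅, s4→{s0, s5}, s5→∅, s6→{s6}; now {s0, s2, s4, s5, s6}.
Read 'c': s0→{s3, s4}, s2→{s3}, s4→{s6}, s5→{s5}, s6→{s6}; union {s3, s4, s5, s6}; ε-closure = {s0, s3, s4, s5, s6}.
The final set {s0, s3, s4, s5, s6} contains no accepting state.

No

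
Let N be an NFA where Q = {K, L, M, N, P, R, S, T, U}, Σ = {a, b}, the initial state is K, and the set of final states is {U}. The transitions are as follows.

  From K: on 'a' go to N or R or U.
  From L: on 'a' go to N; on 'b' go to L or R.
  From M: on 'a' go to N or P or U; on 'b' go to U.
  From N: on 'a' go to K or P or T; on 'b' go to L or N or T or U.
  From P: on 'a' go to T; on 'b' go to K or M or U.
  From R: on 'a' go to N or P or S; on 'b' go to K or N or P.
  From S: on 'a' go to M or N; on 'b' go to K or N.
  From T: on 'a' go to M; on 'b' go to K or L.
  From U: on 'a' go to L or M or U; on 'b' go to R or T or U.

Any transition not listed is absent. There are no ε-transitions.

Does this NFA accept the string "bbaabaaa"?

No

Start in {K}.
Read 'b': {K} → ∅.
The set is empty and remains empty for the remaining 7 symbols.
The final set ∅ contains no accepting state.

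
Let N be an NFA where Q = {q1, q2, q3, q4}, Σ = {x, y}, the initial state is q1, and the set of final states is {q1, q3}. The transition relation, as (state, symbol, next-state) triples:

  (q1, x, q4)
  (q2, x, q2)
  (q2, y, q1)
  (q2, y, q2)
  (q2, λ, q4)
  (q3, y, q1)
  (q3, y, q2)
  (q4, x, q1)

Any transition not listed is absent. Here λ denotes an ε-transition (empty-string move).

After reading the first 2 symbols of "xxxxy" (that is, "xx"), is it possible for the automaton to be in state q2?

No

Start in {q1}.
Read 'x': q1→{q4}; now {q4}.
Read 'x': q4→{q1}; now {q1}.
State q2 is not in {q1}.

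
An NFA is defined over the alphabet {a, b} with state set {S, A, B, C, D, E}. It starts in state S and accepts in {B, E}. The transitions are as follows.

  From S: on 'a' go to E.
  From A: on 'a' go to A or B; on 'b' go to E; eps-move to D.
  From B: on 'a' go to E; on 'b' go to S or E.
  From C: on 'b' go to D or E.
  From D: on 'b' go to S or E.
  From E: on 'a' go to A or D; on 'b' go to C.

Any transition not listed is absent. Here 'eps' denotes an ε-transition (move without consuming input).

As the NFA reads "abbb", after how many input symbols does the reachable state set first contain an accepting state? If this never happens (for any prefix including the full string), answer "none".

1

Start in {S}.
Read 'a': S→{E}; now {E}.
None of the earlier sets intersect F, but {E} does.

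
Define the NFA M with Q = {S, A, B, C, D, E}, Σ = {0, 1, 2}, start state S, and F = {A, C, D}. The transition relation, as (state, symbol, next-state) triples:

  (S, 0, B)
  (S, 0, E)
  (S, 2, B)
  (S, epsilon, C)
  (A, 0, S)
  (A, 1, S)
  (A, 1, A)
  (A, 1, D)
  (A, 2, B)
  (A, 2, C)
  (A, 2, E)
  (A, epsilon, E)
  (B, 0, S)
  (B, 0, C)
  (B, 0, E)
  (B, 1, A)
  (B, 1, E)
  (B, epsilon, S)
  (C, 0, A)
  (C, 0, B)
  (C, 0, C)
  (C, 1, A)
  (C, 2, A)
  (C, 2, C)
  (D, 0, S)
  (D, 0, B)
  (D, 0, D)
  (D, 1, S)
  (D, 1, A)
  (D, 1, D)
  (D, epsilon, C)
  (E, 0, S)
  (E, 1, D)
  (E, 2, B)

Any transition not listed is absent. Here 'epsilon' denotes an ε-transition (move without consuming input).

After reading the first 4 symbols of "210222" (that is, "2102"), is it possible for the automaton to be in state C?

Start: ε-closure({S}) = {S, C}.
Read '2': {S, C} → {S, A, B, C, E}.
Read '1': {S, A, B, C, E} → {S, A, C, D, E}.
Read '0': {S, A, C, D, E} → {S, A, B, C, D, E}.
Read '2': {S, A, B, C, D, E} → {S, A, B, C, E}.
State C is in {S, A, B, C, E}.

Yes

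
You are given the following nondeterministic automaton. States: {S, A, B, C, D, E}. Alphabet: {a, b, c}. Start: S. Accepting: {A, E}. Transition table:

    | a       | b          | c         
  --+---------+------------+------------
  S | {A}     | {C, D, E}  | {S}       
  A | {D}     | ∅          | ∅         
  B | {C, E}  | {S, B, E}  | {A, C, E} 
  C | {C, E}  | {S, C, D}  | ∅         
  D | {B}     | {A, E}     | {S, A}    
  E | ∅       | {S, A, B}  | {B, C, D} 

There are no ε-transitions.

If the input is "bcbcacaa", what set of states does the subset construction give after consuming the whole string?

Start in {S}.
Read 'b': S→{C, D, E}; now {C, D, E}.
Read 'c': C→∅, D→{S, A}, E→{B, C, D}; now {S, A, B, C, D}.
Read 'b': S→{C, D, E}, A→∅, B→{S, B, E}, C→{S, C, D}, D→{A, E}; now {S, A, B, C, D, E}.
Read 'c': S→{S}, A→∅, B→{A, C, E}, C→∅, D→{S, A}, E→{B, C, D}; now {S, A, B, C, D, E}.
Read 'a': S→{A}, A→{D}, B→{C, E}, C→{C, E}, D→{B}, E→∅; now {A, B, C, D, E}.
Read 'c': A→∅, B→{A, C, E}, C→∅, D→{S, A}, E→{B, C, D}; now {S, A, B, C, D, E}.
Read 'a': S→{A}, A→{D}, B→{C, E}, C→{C, E}, D→{B}, E→∅; now {A, B, C, D, E}.
Read 'a': A→{D}, B→{C, E}, C→{C, E}, D→{B}, E→∅; now {B, C, D, E}.

{B, C, D, E}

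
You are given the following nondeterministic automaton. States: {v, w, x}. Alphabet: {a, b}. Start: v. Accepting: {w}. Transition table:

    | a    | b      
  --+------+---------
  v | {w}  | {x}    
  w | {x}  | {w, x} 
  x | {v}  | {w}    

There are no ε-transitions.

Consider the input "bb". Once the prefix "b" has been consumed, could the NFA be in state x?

Start in {v}.
Read 'b': {v} → {x}.
State x is in {x}.

Yes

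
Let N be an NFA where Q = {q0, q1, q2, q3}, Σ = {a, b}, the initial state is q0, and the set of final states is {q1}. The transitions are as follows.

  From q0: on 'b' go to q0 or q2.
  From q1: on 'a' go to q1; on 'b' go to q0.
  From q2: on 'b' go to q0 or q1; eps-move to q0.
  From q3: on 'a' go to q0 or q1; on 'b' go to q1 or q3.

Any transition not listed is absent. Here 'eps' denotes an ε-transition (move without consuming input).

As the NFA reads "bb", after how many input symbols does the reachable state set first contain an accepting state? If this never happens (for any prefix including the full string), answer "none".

2

Start in {q0}.
Read 'b': q0→{q0, q2}; now {q0, q2}.
Read 'b': q0→{q0, q2}, q2→{q0, q1}; now {q0, q1, q2}.
None of the earlier sets intersect F, but {q0, q1, q2} does.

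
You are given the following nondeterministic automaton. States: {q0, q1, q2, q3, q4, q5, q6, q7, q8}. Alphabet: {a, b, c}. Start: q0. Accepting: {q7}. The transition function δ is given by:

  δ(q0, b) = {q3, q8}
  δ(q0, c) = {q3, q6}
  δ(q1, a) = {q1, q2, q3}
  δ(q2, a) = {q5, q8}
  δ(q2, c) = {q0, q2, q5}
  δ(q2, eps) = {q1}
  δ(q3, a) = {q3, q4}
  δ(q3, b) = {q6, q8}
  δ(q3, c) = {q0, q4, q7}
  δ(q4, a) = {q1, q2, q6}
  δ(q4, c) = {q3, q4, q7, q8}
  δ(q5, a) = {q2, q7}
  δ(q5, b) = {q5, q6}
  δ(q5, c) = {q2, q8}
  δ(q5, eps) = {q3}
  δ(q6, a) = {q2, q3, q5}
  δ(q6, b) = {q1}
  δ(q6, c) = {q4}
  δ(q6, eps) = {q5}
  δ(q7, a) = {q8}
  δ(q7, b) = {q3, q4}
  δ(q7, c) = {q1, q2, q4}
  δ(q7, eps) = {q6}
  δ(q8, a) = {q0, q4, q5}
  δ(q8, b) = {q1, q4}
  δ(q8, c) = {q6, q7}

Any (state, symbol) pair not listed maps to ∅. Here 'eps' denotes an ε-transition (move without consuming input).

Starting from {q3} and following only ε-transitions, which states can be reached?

Begin with {q3}.
No ε-moves leave this set, so the closure equals the set itself.

{q3}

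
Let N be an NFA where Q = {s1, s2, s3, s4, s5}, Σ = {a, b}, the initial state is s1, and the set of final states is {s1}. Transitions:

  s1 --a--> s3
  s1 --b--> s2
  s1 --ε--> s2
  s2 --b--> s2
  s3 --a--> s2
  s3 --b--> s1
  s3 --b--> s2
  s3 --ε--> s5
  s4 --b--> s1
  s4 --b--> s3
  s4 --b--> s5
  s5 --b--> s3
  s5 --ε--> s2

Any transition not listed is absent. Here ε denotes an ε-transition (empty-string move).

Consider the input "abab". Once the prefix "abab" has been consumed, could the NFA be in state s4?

Start: ε-closure({s1}) = {s1, s2}.
Read 'a': {s1, s2} → {s2, s3, s5}.
Read 'b': {s2, s3, s5} → {s1, s2, s3, s5}.
Read 'a': {s1, s2, s3, s5} → {s2, s3, s5}.
Read 'b': {s2, s3, s5} → {s1, s2, s3, s5}.
State s4 is not in {s1, s2, s3, s5}.

No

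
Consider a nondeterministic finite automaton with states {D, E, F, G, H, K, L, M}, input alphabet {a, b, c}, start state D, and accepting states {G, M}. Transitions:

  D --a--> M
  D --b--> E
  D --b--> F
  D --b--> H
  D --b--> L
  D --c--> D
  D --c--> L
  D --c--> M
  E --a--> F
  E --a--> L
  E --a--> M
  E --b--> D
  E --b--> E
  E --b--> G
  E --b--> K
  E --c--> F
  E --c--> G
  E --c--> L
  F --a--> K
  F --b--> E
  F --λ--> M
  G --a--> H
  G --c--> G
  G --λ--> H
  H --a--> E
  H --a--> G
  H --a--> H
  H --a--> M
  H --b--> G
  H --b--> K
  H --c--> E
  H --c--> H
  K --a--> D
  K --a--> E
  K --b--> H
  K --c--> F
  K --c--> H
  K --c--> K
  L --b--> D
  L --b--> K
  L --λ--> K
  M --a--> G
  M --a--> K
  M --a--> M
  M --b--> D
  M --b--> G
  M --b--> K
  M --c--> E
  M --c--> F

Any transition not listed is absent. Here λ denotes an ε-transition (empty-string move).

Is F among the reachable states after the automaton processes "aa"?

No

Start in {D}.
Read 'a': D→{M}; now {M}.
Read 'a': M→{G, K, M}; union {G, K, M}; ε-closure = {G, H, K, M}.
State F is not in {G, H, K, M}.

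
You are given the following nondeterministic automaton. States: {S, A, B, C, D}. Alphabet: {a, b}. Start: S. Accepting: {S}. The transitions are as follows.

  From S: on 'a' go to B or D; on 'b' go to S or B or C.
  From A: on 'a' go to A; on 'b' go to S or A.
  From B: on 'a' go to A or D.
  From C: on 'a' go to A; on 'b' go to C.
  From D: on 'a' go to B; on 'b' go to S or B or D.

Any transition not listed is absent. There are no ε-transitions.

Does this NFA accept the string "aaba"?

Start in {S}.
Read 'a': {S} → {B, D}.
Read 'a': {B, D} → {A, B, D}.
Read 'b': {A, B, D} → {S, A, B, D}.
Read 'a': {S, A, B, D} → {A, B, D}.
The final set {A, B, D} contains no accepting state.

No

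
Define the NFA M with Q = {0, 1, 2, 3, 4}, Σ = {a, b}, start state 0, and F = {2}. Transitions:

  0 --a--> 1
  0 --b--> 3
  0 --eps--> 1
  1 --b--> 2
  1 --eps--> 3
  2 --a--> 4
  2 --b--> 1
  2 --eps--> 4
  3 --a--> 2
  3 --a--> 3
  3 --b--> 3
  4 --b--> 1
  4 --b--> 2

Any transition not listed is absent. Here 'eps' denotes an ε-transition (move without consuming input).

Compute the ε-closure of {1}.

Begin with {1}.
ε-move 1 → 3; add 3.

{1, 3}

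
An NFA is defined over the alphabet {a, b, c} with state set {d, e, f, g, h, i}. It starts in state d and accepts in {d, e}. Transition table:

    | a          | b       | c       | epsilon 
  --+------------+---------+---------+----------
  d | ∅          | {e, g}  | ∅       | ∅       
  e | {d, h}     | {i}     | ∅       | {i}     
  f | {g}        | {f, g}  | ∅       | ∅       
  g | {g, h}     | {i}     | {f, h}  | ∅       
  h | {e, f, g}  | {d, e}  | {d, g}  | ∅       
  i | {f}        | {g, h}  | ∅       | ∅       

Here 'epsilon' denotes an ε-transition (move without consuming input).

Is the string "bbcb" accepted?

Start in {d}.
Read 'b': {d} → {e, g, i}.
Read 'b': {e, g, i} → {g, h, i}.
Read 'c': {g, h, i} → {d, f, g, h}.
Read 'b': {d, f, g, h} → {d, e, f, g, i}.
The final set {d, e, f, g, i} contains the accepting states d, e.

Yes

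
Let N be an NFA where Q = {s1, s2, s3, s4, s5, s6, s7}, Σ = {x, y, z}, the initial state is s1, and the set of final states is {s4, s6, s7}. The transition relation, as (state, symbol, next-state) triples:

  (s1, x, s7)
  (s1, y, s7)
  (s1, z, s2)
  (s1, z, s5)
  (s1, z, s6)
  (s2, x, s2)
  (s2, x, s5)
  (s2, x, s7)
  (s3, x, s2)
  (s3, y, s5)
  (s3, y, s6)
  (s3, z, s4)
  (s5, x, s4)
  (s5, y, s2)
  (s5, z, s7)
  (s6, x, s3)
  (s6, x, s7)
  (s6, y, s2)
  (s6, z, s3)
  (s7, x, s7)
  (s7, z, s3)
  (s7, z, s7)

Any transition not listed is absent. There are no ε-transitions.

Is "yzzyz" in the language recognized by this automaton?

Yes

Start in {s1}.
Read 'y': s1→{s7}; now {s7}.
Read 'z': s7→{s3, s7}; now {s3, s7}.
Read 'z': s3→{s4}, s7→{s3, s7}; now {s3, s4, s7}.
Read 'y': s3→{s5, s6}, s4→∅, s7→∅; now {s5, s6}.
Read 'z': s5→{s7}, s6→{s3}; now {s3, s7}.
The final set {s3, s7} contains the accepting state s7.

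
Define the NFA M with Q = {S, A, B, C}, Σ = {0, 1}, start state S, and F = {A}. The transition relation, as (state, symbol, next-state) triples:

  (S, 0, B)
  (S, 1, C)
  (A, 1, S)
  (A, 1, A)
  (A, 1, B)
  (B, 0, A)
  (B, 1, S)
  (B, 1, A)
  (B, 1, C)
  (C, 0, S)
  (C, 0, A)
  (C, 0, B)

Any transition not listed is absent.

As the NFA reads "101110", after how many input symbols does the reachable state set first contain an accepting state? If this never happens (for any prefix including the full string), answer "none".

2

Start in {S}.
Read '1': S→{C}; now {C}.
Read '0': C→{S, A, B}; now {S, A, B}.
None of the earlier sets intersect F, but {S, A, B} does.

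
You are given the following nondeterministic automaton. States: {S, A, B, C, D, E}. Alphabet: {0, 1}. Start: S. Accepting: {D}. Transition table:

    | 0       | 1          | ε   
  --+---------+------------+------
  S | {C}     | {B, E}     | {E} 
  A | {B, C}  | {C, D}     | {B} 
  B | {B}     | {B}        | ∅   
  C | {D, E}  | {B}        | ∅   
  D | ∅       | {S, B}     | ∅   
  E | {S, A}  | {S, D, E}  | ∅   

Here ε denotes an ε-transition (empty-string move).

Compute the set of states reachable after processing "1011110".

Start: ε-closure({S}) = {S, E}.
Read '1': S→{B, E}, E→{S, D, E}; now {S, B, D, E}.
Read '0': S→{C}, B→{B}, D→∅, E→{S, A}; union {S, A, B, C}; ε-closure = {S, A, B, C, E}.
Read '1': S→{B, E}, A→{C, D}, B→{B}, C→{B}, E→{S, D, E}; now {S, B, C, D, E}.
Read '1': S→{B, E}, B→{B}, C→{B}, D→{S, B}, E→{S, D, E}; now {S, B, D, E}.
Read '1': S→{B, E}, B→{B}, D→{S, B}, E→{S, D, E}; now {S, B, D, E}.
Read '1': S→{B, E}, B→{B}, D→{S, B}, E→{S, D, E}; now {S, B, D, E}.
Read '0': S→{C}, B→{B}, D→∅, E→{S, A}; union {S, A, B, C}; ε-closure = {S, A, B, C, E}.

{S, A, B, C, E}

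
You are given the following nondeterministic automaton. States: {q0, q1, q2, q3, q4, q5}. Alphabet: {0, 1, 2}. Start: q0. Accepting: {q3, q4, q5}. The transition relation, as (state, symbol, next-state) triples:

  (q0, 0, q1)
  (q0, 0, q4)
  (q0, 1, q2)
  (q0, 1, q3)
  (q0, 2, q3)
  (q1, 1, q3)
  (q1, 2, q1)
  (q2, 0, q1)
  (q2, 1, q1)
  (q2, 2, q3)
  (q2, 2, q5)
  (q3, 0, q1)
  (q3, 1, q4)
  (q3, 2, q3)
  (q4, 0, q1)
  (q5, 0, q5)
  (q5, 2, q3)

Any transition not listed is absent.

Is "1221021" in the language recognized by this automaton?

Start in {q0}.
Read '1': q0→{q2, q3}; now {q2, q3}.
Read '2': q2→{q3, q5}, q3→{q3}; now {q3, q5}.
Read '2': q3→{q3}, q5→{q3}; now {q3}.
Read '1': q3→{q4}; now {q4}.
Read '0': q4→{q1}; now {q1}.
Read '2': q1→{q1}; now {q1}.
Read '1': q1→{q3}; now {q3}.
The final set {q3} contains the accepting state q3.

Yes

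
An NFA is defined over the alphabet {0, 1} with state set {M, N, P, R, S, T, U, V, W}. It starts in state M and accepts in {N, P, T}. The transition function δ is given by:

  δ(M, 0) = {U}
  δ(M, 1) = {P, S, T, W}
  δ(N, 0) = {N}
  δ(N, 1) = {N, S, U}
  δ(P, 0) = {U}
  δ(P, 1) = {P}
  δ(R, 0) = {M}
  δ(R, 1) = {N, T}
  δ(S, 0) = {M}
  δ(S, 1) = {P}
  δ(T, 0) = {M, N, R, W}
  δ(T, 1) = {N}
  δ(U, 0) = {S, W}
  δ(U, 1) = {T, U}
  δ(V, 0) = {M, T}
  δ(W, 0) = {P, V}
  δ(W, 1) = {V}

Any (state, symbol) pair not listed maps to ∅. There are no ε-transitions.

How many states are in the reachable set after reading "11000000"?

Start in {M}.
Read '1': M→{P, S, T, W}; now {P, S, T, W}.
Read '1': P→{P}, S→{P}, T→{N}, W→{V}; now {N, P, V}.
Read '0': N→{N}, P→{U}, V→{M, T}; now {M, N, T, U}.
Read '0': M→{U}, N→{N}, T→{M, N, R, W}, U→{S, W}; now {M, N, R, S, U, W}.
Read '0': M→{U}, N→{N}, R→{M}, S→{M}, U→{S, W}, W→{P, V}; now {M, N, P, S, U, V, W}.
Read '0': M→{U}, N→{N}, P→{U}, S→{M}, U→{S, W}, V→{M, T}, W→{P, V}; now {M, N, P, S, T, U, V, W}.
Read '0': M→{U}, N→{N}, P→{U}, S→{M}, T→{M, N, R, W}, U→{S, W}, V→{M, T}, W→{P, V}; now {M, N, P, R, S, T, U, V, W}.
Read '0': M→{U}, N→{N}, P→{U}, R→{M}, S→{M}, T→{M, N, R, W}, U→{S, W}, V→{M, T}, W→{P, V}; now {M, N, P, R, S, T, U, V, W}.
That set has 9 states.

9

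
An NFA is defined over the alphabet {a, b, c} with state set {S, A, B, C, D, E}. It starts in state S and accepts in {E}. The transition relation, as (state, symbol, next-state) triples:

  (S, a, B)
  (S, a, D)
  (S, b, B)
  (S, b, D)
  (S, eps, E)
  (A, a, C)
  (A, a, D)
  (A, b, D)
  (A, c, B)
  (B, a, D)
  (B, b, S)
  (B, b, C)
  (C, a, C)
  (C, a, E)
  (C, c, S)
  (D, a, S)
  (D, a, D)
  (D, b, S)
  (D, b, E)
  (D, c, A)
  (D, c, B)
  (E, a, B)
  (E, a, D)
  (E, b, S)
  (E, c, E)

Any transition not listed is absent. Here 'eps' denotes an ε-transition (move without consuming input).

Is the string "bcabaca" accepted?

No

Start: ε-closure({S}) = {S, E}.
Read 'b': {S, E} → {S, B, D, E}.
Read 'c': {S, B, D, E} → {A, B, E}.
Read 'a': {A, B, E} → {B, C, D}.
Read 'b': {B, C, D} → {S, C, E}.
Read 'a': {S, C, E} → {B, C, D, E}.
Read 'c': {B, C, D, E} → {S, A, B, E}.
Read 'a': {S, A, B, E} → {B, C, D}.
The final set {B, C, D} contains no accepting state.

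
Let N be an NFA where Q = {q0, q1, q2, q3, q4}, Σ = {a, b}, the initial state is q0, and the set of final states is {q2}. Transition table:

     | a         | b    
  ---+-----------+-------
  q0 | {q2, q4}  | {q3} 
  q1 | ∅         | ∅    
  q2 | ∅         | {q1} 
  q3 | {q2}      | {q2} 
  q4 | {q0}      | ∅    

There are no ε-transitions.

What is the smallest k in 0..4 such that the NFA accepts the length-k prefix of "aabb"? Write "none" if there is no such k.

1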